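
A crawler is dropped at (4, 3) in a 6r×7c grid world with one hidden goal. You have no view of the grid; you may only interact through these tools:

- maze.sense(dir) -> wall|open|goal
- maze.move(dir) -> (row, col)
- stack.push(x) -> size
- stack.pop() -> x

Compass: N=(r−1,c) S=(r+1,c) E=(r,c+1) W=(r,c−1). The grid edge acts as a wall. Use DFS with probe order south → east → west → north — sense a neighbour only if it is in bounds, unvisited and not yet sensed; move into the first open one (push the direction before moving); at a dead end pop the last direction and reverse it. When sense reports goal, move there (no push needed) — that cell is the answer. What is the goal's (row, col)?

I run sense(dir=south), yielding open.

I try push(x=south), yielding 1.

I invoke move(dir=south), : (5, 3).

I run sense(dir=east), : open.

Then push(x=east), → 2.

I run move(dir=east), and get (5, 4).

Using sense(dir=east), and observe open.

Calling push(x=east), — result: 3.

I invoke move(dir=east), — result: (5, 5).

Using sense(dir=east), giving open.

I try push(x=east), and observe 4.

I run move(dir=east), which returns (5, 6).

Next I call sense(dir=north), : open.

Next I call push(x=north), and get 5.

I call move(dir=north), → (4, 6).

Then sense(dir=west), yielding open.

Calling push(x=west), which returns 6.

Next I call move(dir=west), : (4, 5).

I use sense(dir=west), and see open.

Using push(x=west), yielding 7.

I call move(dir=west), yielding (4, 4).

I run sense(dir=north), : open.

Then push(x=north), → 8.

I call move(dir=north), giving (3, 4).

I try sense(dir=east), and get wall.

I call sense(dir=west), and get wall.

Using sense(dir=north), and see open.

Calling push(x=north), yielding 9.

I invoke move(dir=north), and observe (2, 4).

Invoking sense(dir=east), and observe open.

Invoking push(x=east), which returns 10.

I call move(dir=east), yielding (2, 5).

Then sense(dir=east), giving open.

Calling push(x=east), : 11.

Next I call move(dir=east), yielding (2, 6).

Calling sense(dir=south), and observe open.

Next I call push(x=south), and observe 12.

I try move(dir=south), and observe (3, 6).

I use pop, : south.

Then move(dir=north), — result: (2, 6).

I try sense(dir=north), and get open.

Next I call push(x=north), and get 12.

Then move(dir=north), yielding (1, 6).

Invoking sense(dir=west), : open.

I run push(x=west), and observe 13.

Next I call move(dir=west), and get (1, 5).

Next I call sense(dir=west), yielding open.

I use push(x=west), giving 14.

Calling move(dir=west), and see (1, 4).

I invoke sense(dir=west), which returns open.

Then push(x=west), and get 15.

I use move(dir=west), giving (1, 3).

I call sense(dir=south), giving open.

I use push(x=south), and observe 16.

I call move(dir=south), giving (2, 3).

Using sense(dir=west), and get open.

I use push(x=west), and get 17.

I run move(dir=west), and observe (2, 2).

Then sense(dir=south), yielding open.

Now I run push(x=south), → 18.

Then move(dir=south), and observe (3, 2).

Using sense(dir=south), and get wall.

I call sense(dir=west), giving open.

Now I run push(x=west), giving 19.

Next I call move(dir=west), → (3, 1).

Next I call sense(dir=south), yielding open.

I try push(x=south), → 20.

Now I run move(dir=south), yielding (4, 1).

Calling sense(dir=south), giving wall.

I invoke sense(dir=west), which returns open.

I use push(x=west), : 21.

Invoking move(dir=west), yielding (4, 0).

Then sense(dir=south), — result: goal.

Invoking move(dir=south), : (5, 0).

Answer: (5, 0)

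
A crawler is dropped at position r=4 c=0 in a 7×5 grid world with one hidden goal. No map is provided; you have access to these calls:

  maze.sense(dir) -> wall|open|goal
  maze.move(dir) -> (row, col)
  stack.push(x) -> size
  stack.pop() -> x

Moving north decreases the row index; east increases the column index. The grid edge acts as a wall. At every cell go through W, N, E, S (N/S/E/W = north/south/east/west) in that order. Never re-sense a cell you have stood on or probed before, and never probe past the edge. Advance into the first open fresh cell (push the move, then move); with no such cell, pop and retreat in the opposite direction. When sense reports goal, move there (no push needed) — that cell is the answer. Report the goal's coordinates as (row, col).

Invoking maze.sense with dir=north, giving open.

I call stack.push with x=north, — result: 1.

Invoking maze.move with dir=north, giving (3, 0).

I run maze.sense with dir=north, yielding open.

Now I run stack.push with x=north, yielding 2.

I invoke maze.move with dir=north, and get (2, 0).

Using maze.sense with dir=north, yielding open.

Calling stack.push with x=north, and get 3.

I use maze.move with dir=north, yielding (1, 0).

Using maze.sense with dir=north, and observe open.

Now I run stack.push with x=north, and observe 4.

I try maze.move with dir=north, and observe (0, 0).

Next I call maze.sense with dir=east, : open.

Then stack.push with x=east, yielding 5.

I try maze.move with dir=east, giving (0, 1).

I use maze.sense with dir=east, yielding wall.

I run maze.sense with dir=south, and observe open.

Next I call stack.push with x=south, and observe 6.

I try maze.move with dir=south, — result: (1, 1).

I invoke maze.sense with dir=east, and get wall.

I try maze.sense with dir=south, and see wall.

I invoke stack.pop(), and see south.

Now I run maze.move with dir=north, → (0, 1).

I call stack.pop(), and get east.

Then maze.move with dir=west, and see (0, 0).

Using stack.pop, : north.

Now I run maze.move with dir=south, yielding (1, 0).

Then stack.pop, and observe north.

Next I call maze.move with dir=south, and observe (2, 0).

I run stack.pop, and observe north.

I try maze.move with dir=south, — result: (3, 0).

I try maze.sense with dir=east, — result: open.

I try stack.push with x=east, which returns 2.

Now I run maze.move with dir=east, and observe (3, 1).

I run maze.sense with dir=east, giving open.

I use stack.push with x=east, and see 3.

I invoke maze.move with dir=east, which returns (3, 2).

I invoke maze.sense with dir=north, yielding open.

Now I run stack.push with x=north, : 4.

I call maze.move with dir=north, giving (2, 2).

Then maze.sense with dir=east, giving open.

I try stack.push with x=east, : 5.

I run maze.move with dir=east, and see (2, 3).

Invoking maze.sense with dir=north, which returns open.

Calling stack.push with x=north, which returns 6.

Then maze.move with dir=north, and get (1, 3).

Invoking maze.sense with dir=north, and see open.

I run stack.push with x=north, — result: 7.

I use maze.move with dir=north, and get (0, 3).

Then maze.sense with dir=east, — result: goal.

Then maze.move with dir=east, giving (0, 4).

Answer: (0, 4)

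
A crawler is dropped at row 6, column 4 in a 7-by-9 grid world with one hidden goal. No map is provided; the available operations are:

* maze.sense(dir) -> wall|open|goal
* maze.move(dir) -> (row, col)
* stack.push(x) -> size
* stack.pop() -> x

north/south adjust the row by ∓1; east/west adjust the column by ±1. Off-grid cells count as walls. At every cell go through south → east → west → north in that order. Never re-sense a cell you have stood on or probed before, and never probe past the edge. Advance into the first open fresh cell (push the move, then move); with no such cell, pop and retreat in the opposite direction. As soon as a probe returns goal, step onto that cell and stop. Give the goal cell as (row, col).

// sense(dir→east) -> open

// push(x→east) -> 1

// move(dir→east) -> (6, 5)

// sense(dir→east) -> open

// push(x→east) -> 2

// move(dir→east) -> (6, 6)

// sense(dir→east) -> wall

// sense(dir→north) -> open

// push(x→north) -> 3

// move(dir→north) -> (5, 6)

// sense(dir→east) -> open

// push(x→east) -> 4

// move(dir→east) -> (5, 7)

// sense(dir→east) -> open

// push(x→east) -> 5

// move(dir→east) -> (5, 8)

// sense(dir→south) -> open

// push(x→south) -> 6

// move(dir→south) -> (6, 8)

// pop() -> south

// move(dir→north) -> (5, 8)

// sense(dir→north) -> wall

// pop() -> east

// move(dir→west) -> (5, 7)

// sense(dir→north) -> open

// push(x→north) -> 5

// move(dir→north) -> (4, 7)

// sense(dir→west) -> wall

// sense(dir→north) -> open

// push(x→north) -> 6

// move(dir→north) -> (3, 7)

// sense(dir→east) -> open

// push(x→east) -> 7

// move(dir→east) -> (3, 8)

// sense(dir→north) -> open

// push(x→north) -> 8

// move(dir→north) -> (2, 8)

// sense(dir→west) -> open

// push(x→west) -> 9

// move(dir→west) -> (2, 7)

// sense(dir→west) -> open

// push(x→west) -> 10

// move(dir→west) -> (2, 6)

// sense(dir→south) -> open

// push(x→south) -> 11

// move(dir→south) -> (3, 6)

// sense(dir→west) -> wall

// pop() -> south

// move(dir→north) -> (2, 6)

// sense(dir→west) -> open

// push(x→west) -> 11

// move(dir→west) -> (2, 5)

// sense(dir→west) -> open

// push(x→west) -> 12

// move(dir→west) -> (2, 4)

// sense(dir→south) -> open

// push(x→south) -> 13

// move(dir→south) -> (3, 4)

// sense(dir→south) -> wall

// sense(dir→west) -> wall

// pop() -> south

// move(dir→north) -> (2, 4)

// sense(dir→west) -> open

// push(x→west) -> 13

// move(dir→west) -> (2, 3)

// sense(dir→west) -> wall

// sense(dir→north) -> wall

// pop() -> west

// move(dir→east) -> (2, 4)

// sense(dir→north) -> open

// push(x→north) -> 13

// move(dir→north) -> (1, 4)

// sense(dir→east) -> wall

// sense(dir→north) -> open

// push(x→north) -> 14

// move(dir→north) -> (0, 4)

// sense(dir→east) -> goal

// move(dir→east) -> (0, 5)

Answer: (0, 5)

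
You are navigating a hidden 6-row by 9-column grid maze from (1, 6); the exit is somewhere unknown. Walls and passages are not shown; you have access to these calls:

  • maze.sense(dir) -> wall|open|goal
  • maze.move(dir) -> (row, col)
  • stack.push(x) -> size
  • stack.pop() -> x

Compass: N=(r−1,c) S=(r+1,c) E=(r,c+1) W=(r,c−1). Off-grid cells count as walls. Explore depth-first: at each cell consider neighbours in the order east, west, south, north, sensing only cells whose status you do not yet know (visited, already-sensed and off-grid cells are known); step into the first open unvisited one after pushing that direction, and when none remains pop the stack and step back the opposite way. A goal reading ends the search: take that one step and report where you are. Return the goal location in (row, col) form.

# 1. maze.sense(dir='east') => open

# 2. stack.push(x='east') => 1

# 3. maze.move(dir='east') => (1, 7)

# 4. maze.sense(dir='east') => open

# 5. stack.push(x='east') => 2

# 6. maze.move(dir='east') => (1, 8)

# 7. maze.sense(dir='south') => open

# 8. stack.push(x='south') => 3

# 9. maze.move(dir='south') => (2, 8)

# 10. maze.sense(dir='west') => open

# 11. stack.push(x='west') => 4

# 12. maze.move(dir='west') => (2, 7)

# 13. maze.sense(dir='west') => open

# 14. stack.push(x='west') => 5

# 15. maze.move(dir='west') => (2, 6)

# 16. maze.sense(dir='west') => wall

# 17. maze.sense(dir='south') => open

# 18. stack.push(x='south') => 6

# 19. maze.move(dir='south') => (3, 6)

# 20. maze.sense(dir='east') => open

# 21. stack.push(x='east') => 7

# 22. maze.move(dir='east') => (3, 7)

# 23. maze.sense(dir='east') => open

# 24. stack.push(x='east') => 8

# 25. maze.move(dir='east') => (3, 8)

# 26. maze.sense(dir='south') => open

# 27. stack.push(x='south') => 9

# 28. maze.move(dir='south') => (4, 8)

# 29. maze.sense(dir='west') => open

# 30. stack.push(x='west') => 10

# 31. maze.move(dir='west') => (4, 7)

# 32. maze.sense(dir='west') => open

# 33. stack.push(x='west') => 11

# 34. maze.move(dir='west') => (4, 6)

# 35. maze.sense(dir='west') => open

# 36. stack.push(x='west') => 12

# 37. maze.move(dir='west') => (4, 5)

# 38. maze.sense(dir='west') => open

# 39. stack.push(x='west') => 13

# 40. maze.move(dir='west') => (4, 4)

# 41. maze.sense(dir='west') => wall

# 42. maze.sense(dir='south') => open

# 43. stack.push(x='south') => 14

# 44. maze.move(dir='south') => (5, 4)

# 45. maze.sense(dir='east') => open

# 46. stack.push(x='east') => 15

# 47. maze.move(dir='east') => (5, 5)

# 48. maze.sense(dir='east') => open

# 49. stack.push(x='east') => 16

# 50. maze.move(dir='east') => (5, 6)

# 51. maze.sense(dir='east') => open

# 52. stack.push(x='east') => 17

# 53. maze.move(dir='east') => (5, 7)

# 54. maze.sense(dir='east') => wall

# 55. stack.pop() => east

# 56. maze.move(dir='west') => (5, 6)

# 57. stack.pop() => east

# 58. maze.move(dir='west') => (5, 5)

# 59. stack.pop() => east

# 60. maze.move(dir='west') => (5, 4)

# 61. maze.sense(dir='west') => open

# 62. stack.push(x='west') => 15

# 63. maze.move(dir='west') => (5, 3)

# 64. maze.sense(dir='west') => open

# 65. stack.push(x='west') => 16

# 66. maze.move(dir='west') => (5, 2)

# 67. maze.sense(dir='west') => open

# 68. stack.push(x='west') => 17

# 69. maze.move(dir='west') => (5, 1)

# 70. maze.sense(dir='west') => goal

# 71. maze.move(dir='west') => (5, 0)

Answer: (5, 0)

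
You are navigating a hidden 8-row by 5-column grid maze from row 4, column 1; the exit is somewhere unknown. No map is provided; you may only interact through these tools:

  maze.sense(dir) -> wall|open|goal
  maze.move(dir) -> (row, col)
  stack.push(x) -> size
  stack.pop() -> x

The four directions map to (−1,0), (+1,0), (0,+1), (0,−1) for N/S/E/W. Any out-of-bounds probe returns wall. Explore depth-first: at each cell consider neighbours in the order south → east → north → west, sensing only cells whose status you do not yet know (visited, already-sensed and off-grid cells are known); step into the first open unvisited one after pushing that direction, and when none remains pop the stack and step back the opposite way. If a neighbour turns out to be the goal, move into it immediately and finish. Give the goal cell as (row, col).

Do: maze.sense[dir: south]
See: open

Do: stack.push[x: south]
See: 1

Do: maze.move[dir: south]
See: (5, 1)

Do: maze.sense[dir: south]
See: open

Do: stack.push[x: south]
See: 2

Do: maze.move[dir: south]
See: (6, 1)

Do: maze.sense[dir: south]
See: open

Do: stack.push[x: south]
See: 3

Do: maze.move[dir: south]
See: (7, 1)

Do: maze.sense[dir: east]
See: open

Do: stack.push[x: east]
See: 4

Do: maze.move[dir: east]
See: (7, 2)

Do: maze.sense[dir: east]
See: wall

Do: maze.sense[dir: north]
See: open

Do: stack.push[x: north]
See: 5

Do: maze.move[dir: north]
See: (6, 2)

Do: maze.sense[dir: east]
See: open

Do: stack.push[x: east]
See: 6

Do: maze.move[dir: east]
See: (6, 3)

Do: maze.sense[dir: east]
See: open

Do: stack.push[x: east]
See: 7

Do: maze.move[dir: east]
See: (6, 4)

Do: maze.sense[dir: south]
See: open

Do: stack.push[x: south]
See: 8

Do: maze.move[dir: south]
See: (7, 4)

Do: stack.pop[]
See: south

Do: maze.move[dir: north]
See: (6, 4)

Do: maze.sense[dir: north]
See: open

Do: stack.push[x: north]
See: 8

Do: maze.move[dir: north]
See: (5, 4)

Do: maze.sense[dir: north]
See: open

Do: stack.push[x: north]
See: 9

Do: maze.move[dir: north]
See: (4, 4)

Do: maze.sense[dir: north]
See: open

Do: stack.push[x: north]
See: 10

Do: maze.move[dir: north]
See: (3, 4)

Do: maze.sense[dir: north]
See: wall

Do: maze.sense[dir: west]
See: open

Do: stack.push[x: west]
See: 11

Do: maze.move[dir: west]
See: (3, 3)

Do: maze.sense[dir: south]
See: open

Do: stack.push[x: south]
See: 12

Do: maze.move[dir: south]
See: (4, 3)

Do: maze.sense[dir: south]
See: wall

Do: maze.sense[dir: west]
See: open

Do: stack.push[x: west]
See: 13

Do: maze.move[dir: west]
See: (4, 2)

Do: maze.sense[dir: south]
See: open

Do: stack.push[x: south]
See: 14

Do: maze.move[dir: south]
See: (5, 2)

Do: stack.pop[]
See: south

Do: maze.move[dir: north]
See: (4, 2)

Do: maze.sense[dir: north]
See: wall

Do: stack.pop[]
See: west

Do: maze.move[dir: east]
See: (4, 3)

Do: stack.pop[]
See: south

Do: maze.move[dir: north]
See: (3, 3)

Do: maze.sense[dir: north]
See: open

Do: stack.push[x: north]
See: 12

Do: maze.move[dir: north]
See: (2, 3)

Do: maze.sense[dir: north]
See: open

Do: stack.push[x: north]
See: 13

Do: maze.move[dir: north]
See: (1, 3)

Do: maze.sense[dir: east]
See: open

Do: stack.push[x: east]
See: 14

Do: maze.move[dir: east]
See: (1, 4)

Do: maze.sense[dir: north]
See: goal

Do: maze.move[dir: north]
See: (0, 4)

Answer: (0, 4)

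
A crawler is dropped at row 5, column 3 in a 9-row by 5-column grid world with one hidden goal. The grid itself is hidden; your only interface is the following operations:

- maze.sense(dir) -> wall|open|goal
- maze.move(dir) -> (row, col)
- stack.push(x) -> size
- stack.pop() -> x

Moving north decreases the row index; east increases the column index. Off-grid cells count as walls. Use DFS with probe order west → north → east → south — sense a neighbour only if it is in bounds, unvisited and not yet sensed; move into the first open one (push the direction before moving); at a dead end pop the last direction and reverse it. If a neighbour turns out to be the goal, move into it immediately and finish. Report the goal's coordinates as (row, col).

% 1. maze.sense(west) ~> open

% 2. stack.push(west) ~> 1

% 3. maze.move(west) ~> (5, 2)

% 4. maze.sense(west) ~> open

% 5. stack.push(west) ~> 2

% 6. maze.move(west) ~> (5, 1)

% 7. maze.sense(west) ~> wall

% 8. maze.sense(north) ~> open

% 9. stack.push(north) ~> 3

% 10. maze.move(north) ~> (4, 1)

% 11. maze.sense(west) ~> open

% 12. stack.push(west) ~> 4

% 13. maze.move(west) ~> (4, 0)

% 14. maze.sense(north) ~> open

% 15. stack.push(north) ~> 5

% 16. maze.move(north) ~> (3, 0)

% 17. maze.sense(north) ~> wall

% 18. maze.sense(east) ~> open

% 19. stack.push(east) ~> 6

% 20. maze.move(east) ~> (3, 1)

% 21. maze.sense(north) ~> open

% 22. stack.push(north) ~> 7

% 23. maze.move(north) ~> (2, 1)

% 24. maze.sense(north) ~> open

% 25. stack.push(north) ~> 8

% 26. maze.move(north) ~> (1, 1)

% 27. maze.sense(west) ~> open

% 28. stack.push(west) ~> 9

% 29. maze.move(west) ~> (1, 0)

% 30. maze.sense(north) ~> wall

% 31. stack.pop() ~> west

% 32. maze.move(east) ~> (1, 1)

% 33. maze.sense(north) ~> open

% 34. stack.push(north) ~> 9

% 35. maze.move(north) ~> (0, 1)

% 36. maze.sense(east) ~> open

% 37. stack.push(east) ~> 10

% 38. maze.move(east) ~> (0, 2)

% 39. maze.sense(east) ~> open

% 40. stack.push(east) ~> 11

% 41. maze.move(east) ~> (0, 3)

% 42. maze.sense(east) ~> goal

% 43. maze.move(east) ~> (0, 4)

Answer: (0, 4)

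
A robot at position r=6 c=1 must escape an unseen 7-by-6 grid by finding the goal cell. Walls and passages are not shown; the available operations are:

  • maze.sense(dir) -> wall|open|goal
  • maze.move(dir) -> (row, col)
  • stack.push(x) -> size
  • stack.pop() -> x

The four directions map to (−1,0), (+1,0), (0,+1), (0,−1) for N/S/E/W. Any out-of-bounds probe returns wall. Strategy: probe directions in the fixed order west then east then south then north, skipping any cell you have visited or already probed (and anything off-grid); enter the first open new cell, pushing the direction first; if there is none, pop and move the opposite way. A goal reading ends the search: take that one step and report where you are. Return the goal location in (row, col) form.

// maze.sense(west) == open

// stack.push(west) == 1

// maze.move(west) == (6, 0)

// maze.sense(north) == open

// stack.push(north) == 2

// maze.move(north) == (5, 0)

// maze.sense(east) == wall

// maze.sense(north) == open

// stack.push(north) == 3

// maze.move(north) == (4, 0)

// maze.sense(east) == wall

// maze.sense(north) == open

// stack.push(north) == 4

// maze.move(north) == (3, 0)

// maze.sense(east) == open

// stack.push(east) == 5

// maze.move(east) == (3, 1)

// maze.sense(east) == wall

// maze.sense(north) == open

// stack.push(north) == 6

// maze.move(north) == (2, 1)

// maze.sense(west) == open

// stack.push(west) == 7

// maze.move(west) == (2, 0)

// maze.sense(north) == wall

// stack.pop() == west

// maze.move(east) == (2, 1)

// maze.sense(east) == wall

// maze.sense(north) == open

// stack.push(north) == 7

// maze.move(north) == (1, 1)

// maze.sense(east) == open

// stack.push(east) == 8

// maze.move(east) == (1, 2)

// maze.sense(east) == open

// stack.push(east) == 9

// maze.move(east) == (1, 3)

// maze.sense(east) == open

// stack.push(east) == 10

// maze.move(east) == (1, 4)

// maze.sense(east) == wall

// maze.sense(south) == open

// stack.push(south) == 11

// maze.move(south) == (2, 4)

// maze.sense(west) == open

// stack.push(west) == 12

// maze.move(west) == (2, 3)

// maze.sense(south) == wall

// stack.pop() == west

// maze.move(east) == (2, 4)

// maze.sense(east) == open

// stack.push(east) == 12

// maze.move(east) == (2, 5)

// maze.sense(south) == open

// stack.push(south) == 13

// maze.move(south) == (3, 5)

// maze.sense(west) == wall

// maze.sense(south) == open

// stack.push(south) == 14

// maze.move(south) == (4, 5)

// maze.sense(west) == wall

// maze.sense(south) == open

// stack.push(south) == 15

// maze.move(south) == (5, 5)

// maze.sense(west) == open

// stack.push(west) == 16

// maze.move(west) == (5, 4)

// maze.sense(west) == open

// stack.push(west) == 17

// maze.move(west) == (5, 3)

// maze.sense(west) == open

// stack.push(west) == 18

// maze.move(west) == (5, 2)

// maze.sense(south) == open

// stack.push(south) == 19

// maze.move(south) == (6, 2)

// maze.sense(east) == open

// stack.push(east) == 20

// maze.move(east) == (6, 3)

// maze.sense(east) == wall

// stack.pop() == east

// maze.move(west) == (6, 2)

// stack.pop() == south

// maze.move(north) == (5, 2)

// maze.sense(north) == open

// stack.push(north) == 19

// maze.move(north) == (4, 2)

// maze.sense(east) == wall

// stack.pop() == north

// maze.move(south) == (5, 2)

// stack.pop() == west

// maze.move(east) == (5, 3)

// stack.pop() == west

// maze.move(east) == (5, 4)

// stack.pop() == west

// maze.move(east) == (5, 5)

// maze.sense(south) == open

// stack.push(south) == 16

// maze.move(south) == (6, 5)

// stack.pop() == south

// maze.move(north) == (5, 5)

// stack.pop() == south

// maze.move(north) == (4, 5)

// stack.pop() == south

// maze.move(north) == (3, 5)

// stack.pop() == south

// maze.move(north) == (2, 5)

// stack.pop() == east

// maze.move(west) == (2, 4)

// stack.pop() == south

// maze.move(north) == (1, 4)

// maze.sense(north) == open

// stack.push(north) == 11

// maze.move(north) == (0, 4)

// maze.sense(west) == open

// stack.push(west) == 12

// maze.move(west) == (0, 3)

// maze.sense(west) == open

// stack.push(west) == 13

// maze.move(west) == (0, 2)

// maze.sense(west) == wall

// stack.pop() == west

// maze.move(east) == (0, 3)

// stack.pop() == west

// maze.move(east) == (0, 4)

// maze.sense(east) == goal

// maze.move(east) == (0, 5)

Answer: (0, 5)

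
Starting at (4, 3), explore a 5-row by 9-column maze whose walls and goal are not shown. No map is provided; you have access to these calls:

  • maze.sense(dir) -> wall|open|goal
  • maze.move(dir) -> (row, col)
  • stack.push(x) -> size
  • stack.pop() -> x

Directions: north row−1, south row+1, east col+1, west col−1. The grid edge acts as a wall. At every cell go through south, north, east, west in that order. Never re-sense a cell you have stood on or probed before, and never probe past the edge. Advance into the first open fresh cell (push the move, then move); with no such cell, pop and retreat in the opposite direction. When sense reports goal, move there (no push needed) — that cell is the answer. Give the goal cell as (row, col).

I use sense passing dir=north, : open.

I invoke push passing x=north, yielding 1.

I invoke move passing dir=north, — result: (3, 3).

I use sense passing dir=north, and observe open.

I try push passing x=north, : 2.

I try move passing dir=north, yielding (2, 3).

Now I run sense passing dir=north, and see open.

I use push passing x=north, which returns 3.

I run move passing dir=north, and see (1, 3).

Now I run sense passing dir=north, yielding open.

Then push passing x=north, — result: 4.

I try move passing dir=north, which returns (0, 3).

Next I call sense passing dir=east, → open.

Now I run push passing x=east, which returns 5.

I use move passing dir=east, giving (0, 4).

Next I call sense passing dir=south, — result: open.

Invoking push passing x=south, and see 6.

Next I call move passing dir=south, which returns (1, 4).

I run sense passing dir=south, and see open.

Calling push passing x=south, : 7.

I call move passing dir=south, yielding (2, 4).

Then sense passing dir=south, giving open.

Then push passing x=south, and get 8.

Using move passing dir=south, → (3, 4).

I use sense passing dir=south, yielding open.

I invoke push passing x=south, which returns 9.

Next I call move passing dir=south, and observe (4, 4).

I call sense passing dir=east, → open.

I use push passing x=east, and see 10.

Using move passing dir=east, which returns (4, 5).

I call sense passing dir=north, and get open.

Then push passing x=north, yielding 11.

Calling move passing dir=north, — result: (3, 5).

Now I run sense passing dir=north, and see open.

Now I run push passing x=north, → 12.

I try move passing dir=north, — result: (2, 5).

I use sense passing dir=north, giving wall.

Invoking sense passing dir=east, yielding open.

Next I call push passing x=east, giving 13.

Next I call move passing dir=east, and see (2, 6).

Then sense passing dir=south, and observe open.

Invoking push passing x=south, → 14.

I invoke move passing dir=south, and get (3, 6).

I use sense passing dir=south, yielding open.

I call push passing x=south, — result: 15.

Invoking move passing dir=south, yielding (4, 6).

I invoke sense passing dir=east, which returns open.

I try push passing x=east, → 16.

Calling move passing dir=east, which returns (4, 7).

Next I call sense passing dir=north, and observe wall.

Then sense passing dir=east, and get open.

I run push passing x=east, which returns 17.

I run move passing dir=east, which returns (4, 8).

Next I call sense passing dir=north, and see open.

Now I run push passing x=north, giving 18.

I call move passing dir=north, which returns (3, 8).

Invoking sense passing dir=north, and observe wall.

Using pop(), which returns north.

Now I run move passing dir=south, and see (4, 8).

Next I call pop(), : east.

I call move passing dir=west, giving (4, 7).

Invoking pop(), and observe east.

I use move passing dir=west, — result: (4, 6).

Next I call pop, yielding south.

I invoke move passing dir=north, : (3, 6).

Then pop(), and see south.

Calling move passing dir=north, which returns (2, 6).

I try sense passing dir=north, and observe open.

Calling push passing x=north, → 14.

I invoke move passing dir=north, and see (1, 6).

I use sense passing dir=north, and observe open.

I run push passing x=north, → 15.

Calling move passing dir=north, and get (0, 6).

Then sense passing dir=east, giving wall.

I use sense passing dir=west, → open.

Invoking push passing x=west, and observe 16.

Using move passing dir=west, giving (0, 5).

I run pop(), which returns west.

Using move passing dir=east, and see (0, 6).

Now I run pop, giving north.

I call move passing dir=south, : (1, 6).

I call sense passing dir=east, giving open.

I run push passing x=east, and observe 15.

Invoking move passing dir=east, and observe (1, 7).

Using sense passing dir=south, and observe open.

Now I run push passing x=south, and get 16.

I call move passing dir=south, and see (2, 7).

Calling pop(), : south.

Invoking move passing dir=north, giving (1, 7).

Then sense passing dir=east, and see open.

I try push passing x=east, yielding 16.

Invoking move passing dir=east, yielding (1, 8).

Next I call sense passing dir=north, and observe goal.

Using move passing dir=north, which returns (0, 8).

Answer: (0, 8)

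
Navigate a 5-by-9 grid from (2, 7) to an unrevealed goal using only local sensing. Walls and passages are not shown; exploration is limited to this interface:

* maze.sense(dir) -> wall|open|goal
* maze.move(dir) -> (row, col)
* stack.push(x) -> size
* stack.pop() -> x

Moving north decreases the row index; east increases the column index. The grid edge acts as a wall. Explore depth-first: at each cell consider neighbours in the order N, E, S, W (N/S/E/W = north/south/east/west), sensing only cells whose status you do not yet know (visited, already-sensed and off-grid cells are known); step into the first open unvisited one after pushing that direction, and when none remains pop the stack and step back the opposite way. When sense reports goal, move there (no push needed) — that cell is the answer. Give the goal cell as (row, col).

I run maze.sense on dir→north, giving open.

Calling stack.push on x→north, → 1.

Using maze.move on dir→north, and see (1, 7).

Next I call maze.sense on dir→north, and observe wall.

Then maze.sense on dir→east, — result: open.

Next I call stack.push on x→east, giving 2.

Using maze.move on dir→east, giving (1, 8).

Then maze.sense on dir→north, giving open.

Calling stack.push on x→north, → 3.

I call maze.move on dir→north, yielding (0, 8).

I try stack.pop(), → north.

I try maze.move on dir→south, — result: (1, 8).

Then maze.sense on dir→south, and see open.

Using stack.push on x→south, — result: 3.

I invoke maze.move on dir→south, which returns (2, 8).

I invoke maze.sense on dir→south, and see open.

Using stack.push on x→south, and see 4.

Next I call maze.move on dir→south, giving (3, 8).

Now I run maze.sense on dir→south, yielding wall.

Calling maze.sense on dir→west, and see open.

Then stack.push on x→west, — result: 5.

I try maze.move on dir→west, → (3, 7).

Now I run maze.sense on dir→south, : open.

Invoking stack.push on x→south, and observe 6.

Now I run maze.move on dir→south, giving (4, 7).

Now I run maze.sense on dir→west, and observe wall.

Using stack.pop, → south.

I call maze.move on dir→north, — result: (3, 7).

I call maze.sense on dir→west, — result: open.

Next I call stack.push on x→west, and get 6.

I run maze.move on dir→west, yielding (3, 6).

Then maze.sense on dir→north, and observe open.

I run stack.push on x→north, and observe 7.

Invoking maze.move on dir→north, and see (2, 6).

I invoke maze.sense on dir→north, and see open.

Next I call stack.push on x→north, — result: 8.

I run maze.move on dir→north, giving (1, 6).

I call maze.sense on dir→north, : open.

Calling stack.push on x→north, and observe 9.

Now I run maze.move on dir→north, giving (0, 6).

I call maze.sense on dir→west, giving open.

Calling stack.push on x→west, and see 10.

Calling maze.move on dir→west, which returns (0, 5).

Using maze.sense on dir→south, — result: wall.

Then maze.sense on dir→west, which returns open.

Then stack.push on x→west, and observe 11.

I try maze.move on dir→west, yielding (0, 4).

Calling maze.sense on dir→south, — result: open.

Invoking stack.push on x→south, which returns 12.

Using maze.move on dir→south, : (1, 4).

Next I call maze.sense on dir→south, giving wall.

Then maze.sense on dir→west, giving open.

Then stack.push on x→west, and observe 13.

I try maze.move on dir→west, which returns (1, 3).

I use maze.sense on dir→north, → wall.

I try maze.sense on dir→south, giving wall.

Then maze.sense on dir→west, giving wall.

I use stack.pop(), yielding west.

I try maze.move on dir→east, and get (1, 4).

Next I call stack.pop(), → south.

I try maze.move on dir→north, — result: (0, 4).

Now I run stack.pop(), and see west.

I call maze.move on dir→east, and observe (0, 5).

Calling stack.pop(), giving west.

Now I run maze.move on dir→east, giving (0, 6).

Using stack.pop(), giving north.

Calling maze.move on dir→south, and observe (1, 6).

Next I call stack.pop, which returns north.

I call maze.move on dir→south, yielding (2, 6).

I try maze.sense on dir→west, which returns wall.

I invoke stack.pop, and see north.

I run maze.move on dir→south, → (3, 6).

Invoking maze.sense on dir→west, and get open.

I invoke stack.push on x→west, : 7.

I use maze.move on dir→west, and observe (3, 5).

I run maze.sense on dir→south, — result: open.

Next I call stack.push on x→south, : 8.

I use maze.move on dir→south, : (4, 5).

Now I run maze.sense on dir→west, — result: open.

I call stack.push on x→west, and see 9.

Invoking maze.move on dir→west, — result: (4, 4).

I invoke maze.sense on dir→north, : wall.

Then maze.sense on dir→west, giving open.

I run stack.push on x→west, and get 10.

Using maze.move on dir→west, yielding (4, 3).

I invoke maze.sense on dir→north, → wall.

I invoke maze.sense on dir→west, and see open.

I run stack.push on x→west, → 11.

Invoking maze.move on dir→west, → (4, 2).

Using maze.sense on dir→north, and get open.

Next I call stack.push on x→north, — result: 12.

Then maze.move on dir→north, and observe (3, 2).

I use maze.sense on dir→north, → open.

Invoking stack.push on x→north, : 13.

I try maze.move on dir→north, yielding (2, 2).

Then maze.sense on dir→west, and get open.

I try stack.push on x→west, and see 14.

I run maze.move on dir→west, and observe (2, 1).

Invoking maze.sense on dir→north, which returns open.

Invoking stack.push on x→north, which returns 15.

Calling maze.move on dir→north, and get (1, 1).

Invoking maze.sense on dir→north, yielding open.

Using stack.push on x→north, — result: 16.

I invoke maze.move on dir→north, yielding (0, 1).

Invoking maze.sense on dir→east, → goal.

Calling maze.move on dir→east, giving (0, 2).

Answer: (0, 2)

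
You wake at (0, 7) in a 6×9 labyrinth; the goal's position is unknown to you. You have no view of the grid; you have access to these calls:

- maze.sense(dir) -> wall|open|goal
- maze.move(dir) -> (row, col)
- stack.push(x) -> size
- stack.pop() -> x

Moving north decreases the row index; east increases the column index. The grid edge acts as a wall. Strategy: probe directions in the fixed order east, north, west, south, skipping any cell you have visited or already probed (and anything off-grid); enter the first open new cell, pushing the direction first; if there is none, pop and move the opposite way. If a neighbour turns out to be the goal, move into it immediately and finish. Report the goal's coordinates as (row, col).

Calling sense on east, yielding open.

I use push on east, giving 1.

I run move on east, and see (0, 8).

Next I call sense on south, : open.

I invoke push on south, and get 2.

I run move on south, — result: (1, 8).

Calling sense on west, giving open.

I use push on west, yielding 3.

Calling move on west, — result: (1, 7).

I try sense on west, — result: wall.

I call sense on south, → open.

Calling push on south, and see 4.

I run move on south, → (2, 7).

Invoking sense on east, which returns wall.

I use sense on west, → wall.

Invoking sense on south, giving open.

Next I call push on south, and observe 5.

I run move on south, — result: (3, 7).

I call sense on east, : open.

Calling push on east, and observe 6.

Calling move on east, and see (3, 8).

Now I run sense on south, → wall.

I run pop(), : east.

I call move on west, which returns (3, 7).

Next I call sense on west, : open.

Then push on west, and see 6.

I use move on west, and see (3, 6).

Using sense on west, → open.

Now I run push on west, → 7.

I call move on west, and see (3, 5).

Using sense on north, : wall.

I invoke sense on west, yielding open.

I run push on west, and see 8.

Using move on west, and observe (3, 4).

I call sense on north, yielding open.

Invoking push on north, : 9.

Calling move on north, : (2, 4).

I run sense on north, which returns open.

Next I call push on north, yielding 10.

Next I call move on north, → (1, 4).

Now I run sense on east, and get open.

Next I call push on east, yielding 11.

I use move on east, and see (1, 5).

Now I run sense on north, — result: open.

Using push on north, → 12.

Using move on north, yielding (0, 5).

Now I run sense on east, and observe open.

I call push on east, : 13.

Calling move on east, : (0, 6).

Calling pop(), giving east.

Invoking move on west, : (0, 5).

I try sense on west, → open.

I run push on west, yielding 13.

I run move on west, → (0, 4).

Using sense on west, and observe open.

I run push on west, and observe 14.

I call move on west, and observe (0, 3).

Next I call sense on west, — result: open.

I call push on west, and get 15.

Then move on west, and see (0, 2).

I try sense on west, and observe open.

I try push on west, — result: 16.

I try move on west, and observe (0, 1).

Next I call sense on west, and get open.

Invoking push on west, and see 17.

I run move on west, — result: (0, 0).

Invoking sense on south, yielding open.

I use push on south, : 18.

Using move on south, which returns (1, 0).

Using sense on east, and see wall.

I try sense on south, and observe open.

I call push on south, which returns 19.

Now I run move on south, which returns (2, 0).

Calling sense on east, which returns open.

I call push on east, which returns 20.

Invoking move on east, and see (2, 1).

Using sense on east, and see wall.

Invoking sense on south, and observe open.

I call push on south, and get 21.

Calling move on south, yielding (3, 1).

Then sense on east, — result: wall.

I try sense on west, → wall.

I use sense on south, giving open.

Next I call push on south, giving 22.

I try move on south, — result: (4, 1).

Next I call sense on east, : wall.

Invoking sense on west, and observe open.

Now I run push on west, — result: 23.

Invoking move on west, and see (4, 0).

Then sense on south, and observe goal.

I run move on south, : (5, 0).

Answer: (5, 0)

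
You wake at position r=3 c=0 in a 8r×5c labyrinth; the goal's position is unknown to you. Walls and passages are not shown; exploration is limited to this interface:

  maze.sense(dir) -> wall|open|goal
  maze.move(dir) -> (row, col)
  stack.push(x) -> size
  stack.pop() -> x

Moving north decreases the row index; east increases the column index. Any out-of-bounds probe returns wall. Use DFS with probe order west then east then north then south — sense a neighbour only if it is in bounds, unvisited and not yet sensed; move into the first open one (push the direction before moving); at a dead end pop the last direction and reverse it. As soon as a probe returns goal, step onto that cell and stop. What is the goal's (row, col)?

>>> sense dir='east'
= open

>>> push x='east'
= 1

>>> move dir='east'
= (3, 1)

>>> sense dir='east'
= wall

>>> sense dir='north'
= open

>>> push x='north'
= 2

>>> move dir='north'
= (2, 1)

>>> sense dir='west'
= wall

>>> sense dir='east'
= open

>>> push x='east'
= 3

>>> move dir='east'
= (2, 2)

>>> sense dir='east'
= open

>>> push x='east'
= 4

>>> move dir='east'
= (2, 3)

>>> sense dir='east'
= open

>>> push x='east'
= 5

>>> move dir='east'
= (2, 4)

>>> sense dir='north'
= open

>>> push x='north'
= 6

>>> move dir='north'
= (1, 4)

>>> sense dir='west'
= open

>>> push x='west'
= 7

>>> move dir='west'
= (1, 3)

>>> sense dir='west'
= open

>>> push x='west'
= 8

>>> move dir='west'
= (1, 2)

>>> sense dir='west'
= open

>>> push x='west'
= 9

>>> move dir='west'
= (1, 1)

>>> sense dir='west'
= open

>>> push x='west'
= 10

>>> move dir='west'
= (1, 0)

>>> sense dir='north'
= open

>>> push x='north'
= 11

>>> move dir='north'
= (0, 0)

>>> sense dir='east'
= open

>>> push x='east'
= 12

>>> move dir='east'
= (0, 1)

>>> sense dir='east'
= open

>>> push x='east'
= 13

>>> move dir='east'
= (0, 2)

>>> sense dir='east'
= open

>>> push x='east'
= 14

>>> move dir='east'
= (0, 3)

>>> sense dir='east'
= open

>>> push x='east'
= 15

>>> move dir='east'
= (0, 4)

>>> pop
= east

>>> move dir='west'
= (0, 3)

>>> pop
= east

>>> move dir='west'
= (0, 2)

>>> pop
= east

>>> move dir='west'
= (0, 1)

>>> pop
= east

>>> move dir='west'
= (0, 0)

>>> pop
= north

>>> move dir='south'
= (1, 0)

>>> pop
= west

>>> move dir='east'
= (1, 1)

>>> pop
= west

>>> move dir='east'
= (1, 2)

>>> pop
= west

>>> move dir='east'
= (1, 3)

>>> pop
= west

>>> move dir='east'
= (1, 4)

>>> pop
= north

>>> move dir='south'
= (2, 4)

>>> sense dir='south'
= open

>>> push x='south'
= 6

>>> move dir='south'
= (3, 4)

>>> sense dir='west'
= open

>>> push x='west'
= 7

>>> move dir='west'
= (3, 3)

>>> sense dir='south'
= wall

>>> pop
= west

>>> move dir='east'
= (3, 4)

>>> sense dir='south'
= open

>>> push x='south'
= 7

>>> move dir='south'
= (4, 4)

>>> sense dir='south'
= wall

>>> pop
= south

>>> move dir='north'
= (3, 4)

>>> pop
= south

>>> move dir='north'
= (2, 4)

>>> pop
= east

>>> move dir='west'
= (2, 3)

>>> pop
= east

>>> move dir='west'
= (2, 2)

>>> pop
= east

>>> move dir='west'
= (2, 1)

>>> pop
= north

>>> move dir='south'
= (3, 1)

>>> sense dir='south'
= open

>>> push x='south'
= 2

>>> move dir='south'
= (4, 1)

>>> sense dir='west'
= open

>>> push x='west'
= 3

>>> move dir='west'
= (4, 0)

>>> sense dir='south'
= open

>>> push x='south'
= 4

>>> move dir='south'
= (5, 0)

>>> sense dir='east'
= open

>>> push x='east'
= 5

>>> move dir='east'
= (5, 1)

>>> sense dir='east'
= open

>>> push x='east'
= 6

>>> move dir='east'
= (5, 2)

>>> sense dir='east'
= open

>>> push x='east'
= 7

>>> move dir='east'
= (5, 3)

>>> sense dir='south'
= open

>>> push x='south'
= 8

>>> move dir='south'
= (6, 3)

>>> sense dir='west'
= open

>>> push x='west'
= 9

>>> move dir='west'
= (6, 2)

>>> sense dir='west'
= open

>>> push x='west'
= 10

>>> move dir='west'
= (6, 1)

>>> sense dir='west'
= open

>>> push x='west'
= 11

>>> move dir='west'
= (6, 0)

>>> sense dir='south'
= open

>>> push x='south'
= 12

>>> move dir='south'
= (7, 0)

>>> sense dir='east'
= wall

>>> pop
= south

>>> move dir='north'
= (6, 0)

>>> pop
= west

>>> move dir='east'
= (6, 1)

>>> pop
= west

>>> move dir='east'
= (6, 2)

>>> sense dir='south'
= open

>>> push x='south'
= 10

>>> move dir='south'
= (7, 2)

>>> sense dir='east'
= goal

>>> move dir='east'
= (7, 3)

Answer: (7, 3)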